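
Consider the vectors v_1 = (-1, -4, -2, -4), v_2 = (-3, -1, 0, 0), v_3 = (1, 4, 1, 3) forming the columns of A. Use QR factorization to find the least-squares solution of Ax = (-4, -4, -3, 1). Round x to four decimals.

v_1 = (-1, -4, -2, -4); ‖v_1‖ = 6.0828, so e_1 = (-0.1644, -0.6576, -0.3288, -0.6576).
e_1·v_2 = (-0.1644)·(-3) + (-0.6576)·(-1) + (-0.3288)·0 + (-0.6576)·0 = 1.1508.
u_2 = v_2 − 1.1508·e_1 = (-2.8108, -0.2432, 0.3784, 0.7568).
‖u_2‖ = 2.9454, so e_2 = (-0.9543, -0.0826, 0.1285, 0.2569).
e_1·v_3 = (-0.1644)·1 + (-0.6576)·4 + (-0.3288)·1 + (-0.6576)·3 = -5.0964; e_2·v_3 = (-0.9543)·1 + (-0.0826)·4 + 0.1285·1 + 0.2569·3 = -0.3854.
u_3 = v_3 + 5.0964·e_1 + 0.3854·e_2 = (-0.2056, 0.6168, -0.6262, -0.2523).
‖u_3‖ = 0.9373, so e_3 = (-0.2194, 0.6581, -0.6681, -0.2692).
Qᵀb = (3.6168, 4.0190, -0.0199).
Back-substitute: x_3 = -0.0199/0.9373 = -0.0213.
x_2 = (4.0190 + 0.3854·(-0.0213))/2.9454 = 1.3617.
x_1 = (3.6168 − 1.1508·1.3617 + 5.0964·(-0.0213))/6.0828 = 0.3191.

x = (0.3191, 1.3617, -0.0213)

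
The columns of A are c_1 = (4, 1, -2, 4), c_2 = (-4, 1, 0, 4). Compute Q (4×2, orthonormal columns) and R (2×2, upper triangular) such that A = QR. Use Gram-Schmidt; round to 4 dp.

c_1 = (4, 1, -2, 4); ‖c_1‖ = 6.0828, so e_1 = (0.6576, 0.1644, -0.3288, 0.6576).
e_1·c_2 = 0.6576·(-4) + 0.1644·1 + (-0.3288)·0 + 0.6576·4 = 0.1644.
u_2 = c_2 − 0.1644·e_1 = (-4.1081, 0.9730, 0.0541, 3.8919).
‖u_2‖ = 5.7422, so e_2 = (-0.7154, 0.1694, 0.0094, 0.6778).

Q = [[0.6576, -0.7154], [0.1644, 0.1694], [-0.3288, 0.0094], [0.6576, 0.6778]], R = [[6.0828, 0.1644], [0.0000, 5.7422]]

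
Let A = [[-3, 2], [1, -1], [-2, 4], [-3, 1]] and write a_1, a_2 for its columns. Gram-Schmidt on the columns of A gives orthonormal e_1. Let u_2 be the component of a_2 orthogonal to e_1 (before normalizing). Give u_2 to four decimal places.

u_2 = (-0.3478, -0.2174, 2.4348, -1.3478)

a_1 = (-3, 1, -2, -3); ‖a_1‖ = 4.7958, so e_1 = (-0.6255, 0.2085, -0.4170, -0.6255).
e_1·a_2 = (-0.6255)·2 + 0.2085·(-1) + (-0.4170)·4 + (-0.6255)·1 = -3.7533.
u_2 = a_2 + 3.7533·e_1 = (-0.3478, -0.2174, 2.4348, -1.3478).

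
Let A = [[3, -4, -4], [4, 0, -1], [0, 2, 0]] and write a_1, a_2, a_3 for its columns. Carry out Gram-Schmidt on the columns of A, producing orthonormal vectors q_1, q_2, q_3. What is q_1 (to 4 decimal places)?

q_1 = (0.6000, 0.8000, 0.0000)

q_1 = a_1/‖a_1‖ = (3, 4, 0)/5.0000 = (0.6000, 0.8000, 0.0000).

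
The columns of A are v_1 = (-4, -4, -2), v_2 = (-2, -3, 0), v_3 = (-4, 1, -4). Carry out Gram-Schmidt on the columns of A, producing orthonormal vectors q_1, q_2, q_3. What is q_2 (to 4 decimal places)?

q_1 = v_1/‖v_1‖ = (-4, -4, -2)/6.0000 = (-0.6667, -0.6667, -0.3333).
r_{12} = q_1·v_2 = 3.3333.
u_2 = v_2 − 3.3333·q_1 = (0.2222, -0.7778, 1.1111).
‖u_2‖ = 1.3744, so q_2 = (0.1617, -0.5659, 0.8085).

q_2 = (0.1617, -0.5659, 0.8085)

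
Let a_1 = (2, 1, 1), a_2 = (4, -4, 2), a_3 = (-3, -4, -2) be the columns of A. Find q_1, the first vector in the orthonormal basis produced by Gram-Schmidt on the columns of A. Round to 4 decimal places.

q_1 = a_1/‖a_1‖ = (2, 1, 1)/2.4495 = (0.8165, 0.4082, 0.4082).

q_1 = (0.8165, 0.4082, 0.4082)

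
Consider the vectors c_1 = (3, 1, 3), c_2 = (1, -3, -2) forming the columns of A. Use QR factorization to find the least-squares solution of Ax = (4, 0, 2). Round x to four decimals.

x = (1.0957, 0.4696)

q_1 = c_1/‖c_1‖ = (3, 1, 3)/4.3589 = (0.6882, 0.2294, 0.6882).
r_{12} = q_1·c_2 = -1.3765.
u_2 = c_2 + 1.3765·q_1 = (1.9474, -2.6842, -1.0526).
‖u_2‖ = 3.4793, so q_2 = (0.5597, -0.7715, -0.3025).
Qᵀb = (4.1295, 1.6337).
Back-substitute: x_2 = 1.6337/3.4793 = 0.4696.
x_1 = (4.1295 + 1.3765·0.4696)/4.3589 = 1.0957.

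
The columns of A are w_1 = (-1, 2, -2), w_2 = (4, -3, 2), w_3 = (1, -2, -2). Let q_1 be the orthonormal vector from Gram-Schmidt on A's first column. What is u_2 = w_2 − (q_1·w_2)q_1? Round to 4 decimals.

w_1 = (-1, 2, -2); ‖w_1‖ = 3.0000, so q_1 = (-0.3333, 0.6667, -0.6667).
q_1·w_2 = (-0.3333)·4 + 0.6667·(-3) + (-0.6667)·2 = -4.6667.
u_2 = w_2 + 4.6667·q_1 = (2.4444, 0.1111, -1.1111).

u_2 = (2.4444, 0.1111, -1.1111)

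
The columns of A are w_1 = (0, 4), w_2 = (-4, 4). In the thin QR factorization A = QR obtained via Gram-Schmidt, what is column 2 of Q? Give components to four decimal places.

q_2 = (-1.0000, 0.0000)

q_1 = w_1/‖w_1‖ = (0, 4)/4.0000 = (0.0000, 1.0000).
r_{12} = q_1·w_2 = 4.0000.
u_2 = w_2 − 4.0000·q_1 = (-4.0000, 0.0000).
‖u_2‖ = 4.0000, so q_2 = (-1.0000, 0.0000).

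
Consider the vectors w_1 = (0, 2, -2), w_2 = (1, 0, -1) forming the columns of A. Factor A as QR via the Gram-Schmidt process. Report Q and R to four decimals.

q_1 = w_1/‖w_1‖ = (0, 2, -2)/2.8284 = (0.0000, 0.7071, -0.7071).
r_{12} = q_1·w_2 = 0.7071.
u_2 = w_2 − 0.7071·q_1 = (1.0000, -0.5000, -0.5000).
‖u_2‖ = 1.2247, so q_2 = (0.8165, -0.4082, -0.4082).

Q = [[0.0000, 0.8165], [0.7071, -0.4082], [-0.7071, -0.4082]], R = [[2.8284, 0.7071], [0.0000, 1.2247]]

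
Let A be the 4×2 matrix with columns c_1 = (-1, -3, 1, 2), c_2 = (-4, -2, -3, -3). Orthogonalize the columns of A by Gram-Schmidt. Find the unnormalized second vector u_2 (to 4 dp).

u_2 = (-3.9333, -1.8000, -3.0667, -3.1333)

c_1 = (-1, -3, 1, 2); ‖c_1‖ = 3.8730, so e_1 = (-0.2582, -0.7746, 0.2582, 0.5164).
e_1·c_2 = (-0.2582)·(-4) + (-0.7746)·(-2) + 0.2582·(-3) + 0.5164·(-3) = 0.2582.
u_2 = c_2 − 0.2582·e_1 = (-3.9333, -1.8000, -3.0667, -3.1333).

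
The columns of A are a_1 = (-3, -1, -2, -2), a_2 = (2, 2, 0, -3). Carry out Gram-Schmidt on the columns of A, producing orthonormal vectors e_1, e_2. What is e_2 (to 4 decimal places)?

e_2 = (0.4069, 0.4611, -0.0543, -0.7867)

a_1 = (-3, -1, -2, -2); ‖a_1‖ = 4.2426, so e_1 = (-0.7071, -0.2357, -0.4714, -0.4714).
e_1·a_2 = (-0.7071)·2 + (-0.2357)·2 + (-0.4714)·0 + (-0.4714)·(-3) = -0.4714.
u_2 = a_2 + 0.4714·e_1 = (1.6667, 1.8889, -0.2222, -3.2222).
‖u_2‖ = 4.0961, so e_2 = (0.4069, 0.4611, -0.0543, -0.7867).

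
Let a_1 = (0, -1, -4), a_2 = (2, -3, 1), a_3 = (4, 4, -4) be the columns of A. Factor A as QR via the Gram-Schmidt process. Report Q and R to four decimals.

Q = [[0.0000, 0.5356, 0.8444], [-0.2425, -0.8192, 0.5197], [-0.9701, 0.2048, -0.1299]], R = [[4.1231, -0.2425, 2.9104], [0.0000, 3.7338, -1.9535], [0.0000, 0.0000, 5.9760]]

e_1 = a_1/‖a_1‖ = (0, -1, -4)/4.1231 = (0.0000, -0.2425, -0.9701).
r_{12} = e_1·a_2 = -0.2425.
u_2 = a_2 + 0.2425·e_1 = (2.0000, -3.0588, 0.7647).
‖u_2‖ = 3.7338, so e_2 = (0.5356, -0.8192, 0.2048).
r_{13} = e_1·a_3 = 2.9104; r_{23} = e_2·a_3 = -1.9535.
u_3 = a_3 − 2.9104·e_1 + 1.9535·e_2 = (5.0464, 3.1055, -0.7764).
‖u_3‖ = 5.9760, so e_3 = (0.8444, 0.5197, -0.1299).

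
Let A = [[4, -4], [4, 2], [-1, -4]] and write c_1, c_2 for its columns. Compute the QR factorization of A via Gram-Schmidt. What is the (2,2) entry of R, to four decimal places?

r_{22} = 5.9595

c_1 = (4, 4, -1); ‖c_1‖ = 5.7446, so e_1 = (0.6963, 0.6963, -0.1741).
e_1·c_2 = 0.6963·(-4) + 0.6963·2 + (-0.1741)·(-4) = -0.6963.
u_2 = c_2 + 0.6963·e_1 = (-3.5152, 2.4848, -4.1212).
r_{22} = ‖u_2‖ = 5.9595.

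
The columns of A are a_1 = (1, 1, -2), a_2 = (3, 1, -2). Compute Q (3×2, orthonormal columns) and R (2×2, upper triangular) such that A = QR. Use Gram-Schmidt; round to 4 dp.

Q = [[0.4082, 0.9129], [0.4082, -0.1826], [-0.8165, 0.3651]], R = [[2.4495, 3.2660], [0.0000, 1.8257]]

a_1 = (1, 1, -2); ‖a_1‖ = 2.4495, so e_1 = (0.4082, 0.4082, -0.8165).
e_1·a_2 = 0.4082·3 + 0.4082·1 + (-0.8165)·(-2) = 3.2660.
u_2 = a_2 − 3.2660·e_1 = (1.6667, -0.3333, 0.6667).
‖u_2‖ = 1.8257, so e_2 = (0.9129, -0.1826, 0.3651).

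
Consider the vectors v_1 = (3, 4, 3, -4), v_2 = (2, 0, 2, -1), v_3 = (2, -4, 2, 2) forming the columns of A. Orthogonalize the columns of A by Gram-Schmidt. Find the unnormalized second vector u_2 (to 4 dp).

u_2 = (1.0400, -1.2800, 1.0400, 0.2800)

v_1 = (3, 4, 3, -4); ‖v_1‖ = 7.0711, so e_1 = (0.4243, 0.5657, 0.4243, -0.5657).
e_1·v_2 = 0.4243·2 + 0.5657·0 + 0.4243·2 + (-0.5657)·(-1) = 2.2627.
u_2 = v_2 − 2.2627·e_1 = (1.0400, -1.2800, 1.0400, 0.2800).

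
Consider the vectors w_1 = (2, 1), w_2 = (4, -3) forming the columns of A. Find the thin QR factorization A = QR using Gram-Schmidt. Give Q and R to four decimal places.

w_1 = (2, 1); ‖w_1‖ = 2.2361, so q_1 = (0.8944, 0.4472).
q_1·w_2 = 0.8944·4 + 0.4472·(-3) = 2.2361.
u_2 = w_2 − 2.2361·q_1 = (2.0000, -4.0000).
‖u_2‖ = 4.4721, so q_2 = (0.4472, -0.8944).

Q = [[0.8944, 0.4472], [0.4472, -0.8944]], R = [[2.2361, 2.2361], [0.0000, 4.4721]]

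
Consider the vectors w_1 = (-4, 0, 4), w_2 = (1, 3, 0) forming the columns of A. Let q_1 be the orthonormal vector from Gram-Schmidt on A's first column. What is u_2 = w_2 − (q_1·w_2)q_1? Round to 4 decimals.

w_1 = (-4, 0, 4); ‖w_1‖ = 5.6569, so q_1 = (-0.7071, 0.0000, 0.7071).
q_1·w_2 = (-0.7071)·1 + 0.0000·3 + 0.7071·0 = -0.7071.
u_2 = w_2 + 0.7071·q_1 = (0.5000, 3.0000, 0.5000).

u_2 = (0.5000, 3.0000, 0.5000)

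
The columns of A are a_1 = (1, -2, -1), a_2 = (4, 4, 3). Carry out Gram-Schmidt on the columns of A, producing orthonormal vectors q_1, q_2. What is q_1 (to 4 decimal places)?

q_1 = a_1/‖a_1‖ = (1, -2, -1)/2.4495 = (0.4082, -0.8165, -0.4082).

q_1 = (0.4082, -0.8165, -0.4082)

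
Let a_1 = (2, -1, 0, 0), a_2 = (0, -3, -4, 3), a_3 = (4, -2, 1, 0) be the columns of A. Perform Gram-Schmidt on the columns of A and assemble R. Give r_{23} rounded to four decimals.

q_1 = a_1/‖a_1‖ = (2, -1, 0, 0)/2.2361 = (0.8944, -0.4472, 0.0000, 0.0000).
r_{12} = q_1·a_2 = 1.3416.
u_2 = a_2 − 1.3416·q_1 = (-1.2000, -2.4000, -4.0000, 3.0000).
‖u_2‖ = 5.6745, so q_2 = (-0.2115, -0.4229, -0.7049, 0.5287).
r_{23} = q_2·a_3 = -0.7049.

r_{23} = -0.7049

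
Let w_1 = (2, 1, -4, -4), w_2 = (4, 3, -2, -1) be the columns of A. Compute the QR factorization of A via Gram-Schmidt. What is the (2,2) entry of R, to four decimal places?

e_1 = w_1/‖w_1‖ = (2, 1, -4, -4)/6.0828 = (0.3288, 0.1644, -0.6576, -0.6576).
r_{12} = e_1·w_2 = 3.7812.
u_2 = w_2 − 3.7812·e_1 = (2.7568, 2.3784, 0.4865, 1.4865).
r_{22} = ‖u_2‖ = 3.9627.

r_{22} = 3.9627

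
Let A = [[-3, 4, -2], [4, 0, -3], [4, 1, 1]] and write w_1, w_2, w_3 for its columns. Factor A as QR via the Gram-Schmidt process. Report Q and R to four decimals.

Q = [[-0.4685, 0.8690, -0.1590], [0.6247, 0.1986, -0.7552], [0.6247, 0.4531, 0.6359]], R = [[6.4031, -1.2494, -0.3123], [0.0000, 3.9293, -1.8808], [0.0000, 0.0000, 3.2195]]

w_1 = (-3, 4, 4); ‖w_1‖ = 6.4031, so e_1 = (-0.4685, 0.6247, 0.6247).
e_1·w_2 = (-0.4685)·4 + 0.6247·0 + 0.6247·1 = -1.2494.
u_2 = w_2 + 1.2494·e_1 = (3.4146, 0.7805, 1.7805).
‖u_2‖ = 3.9293, so e_2 = (0.8690, 0.1986, 0.4531).
e_1·w_3 = (-0.4685)·(-2) + 0.6247·(-3) + 0.6247·1 = -0.3123; e_2·w_3 = 0.8690·(-2) + 0.1986·(-3) + 0.4531·1 = -1.8808.
u_3 = w_3 + 0.3123·e_1 + 1.8808·e_2 = (-0.5118, -2.4313, 2.0474).
‖u_3‖ = 3.2195, so e_3 = (-0.1590, -0.7552, 0.6359).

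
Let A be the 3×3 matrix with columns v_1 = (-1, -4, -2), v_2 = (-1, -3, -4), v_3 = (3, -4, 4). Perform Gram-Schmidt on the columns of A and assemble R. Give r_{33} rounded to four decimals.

r_{33} = 3.3181

q_1 = v_1/‖v_1‖ = (-1, -4, -2)/4.5826 = (-0.2182, -0.8729, -0.4364).
r_{12} = q_1·v_2 = 4.5826.
u_2 = v_2 − 4.5826·q_1 = (0.0000, 1.0000, -2.0000).
‖u_2‖ = 2.2361, so q_2 = (0.0000, 0.4472, -0.8944).
r_{13} = q_1·v_3 = 1.0911; r_{23} = q_2·v_3 = -5.3666.
u_3 = v_3 − 1.0911·q_1 + 5.3666·q_2 = (3.2381, -0.6476, -0.3238).
r_{33} = ‖u_3‖ = 3.3181.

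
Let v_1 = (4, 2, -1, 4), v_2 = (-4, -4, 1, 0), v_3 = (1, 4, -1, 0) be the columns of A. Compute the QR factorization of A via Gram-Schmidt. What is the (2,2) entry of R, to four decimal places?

r_{22} = 4.0135

v_1 = (4, 2, -1, 4); ‖v_1‖ = 6.0828, so e_1 = (0.6576, 0.3288, -0.1644, 0.6576).
e_1·v_2 = 0.6576·(-4) + 0.3288·(-4) + (-0.1644)·1 + 0.6576·0 = -4.1100.
u_2 = v_2 + 4.1100·e_1 = (-1.2973, -2.6486, 0.3243, 2.7027).
r_{22} = ‖u_2‖ = 4.0135.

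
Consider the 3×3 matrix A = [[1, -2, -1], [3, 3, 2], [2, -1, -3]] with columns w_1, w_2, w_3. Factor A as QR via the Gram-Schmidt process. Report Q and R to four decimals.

Q = [[0.2673, -0.6745, 0.6882], [0.8018, 0.5518, 0.2294], [0.5345, -0.4905, -0.6882]], R = [[3.7417, 1.3363, -0.2673], [0.0000, 3.4949, 3.2496], [0.0000, 0.0000, 1.8353]]

w_1 = (1, 3, 2); ‖w_1‖ = 3.7417, so q_1 = (0.2673, 0.8018, 0.5345).
q_1·w_2 = 0.2673·(-2) + 0.8018·3 + 0.5345·(-1) = 1.3363.
u_2 = w_2 − 1.3363·q_1 = (-2.3571, 1.9286, -1.7143).
‖u_2‖ = 3.4949, so q_2 = (-0.6745, 0.5518, -0.4905).
q_1·w_3 = 0.2673·(-1) + 0.8018·2 + 0.5345·(-3) = -0.2673; q_2·w_3 = (-0.6745)·(-1) + 0.5518·2 + (-0.4905)·(-3) = 3.2496.
u_3 = w_3 + 0.2673·q_1 − 3.2496·q_2 = (1.2632, 0.4211, -1.2632).
‖u_3‖ = 1.8353, so q_3 = (0.6882, 0.2294, -0.6882).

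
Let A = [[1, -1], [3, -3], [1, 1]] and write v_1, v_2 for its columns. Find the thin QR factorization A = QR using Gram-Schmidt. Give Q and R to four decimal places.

Q = [[0.3015, -0.0953], [0.9045, -0.2860], [0.3015, 0.9535]], R = [[3.3166, -2.7136], [0.0000, 1.9069]]

v_1 = (1, 3, 1); ‖v_1‖ = 3.3166, so q_1 = (0.3015, 0.9045, 0.3015).
q_1·v_2 = 0.3015·(-1) + 0.9045·(-3) + 0.3015·1 = -2.7136.
u_2 = v_2 + 2.7136·q_1 = (-0.1818, -0.5455, 1.8182).
‖u_2‖ = 1.9069, so q_2 = (-0.0953, -0.2860, 0.9535).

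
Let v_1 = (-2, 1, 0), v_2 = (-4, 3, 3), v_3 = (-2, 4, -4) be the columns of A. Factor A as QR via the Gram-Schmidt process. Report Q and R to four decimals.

e_1 = v_1/‖v_1‖ = (-2, 1, 0)/2.2361 = (-0.8944, 0.4472, 0.0000).
r_{12} = e_1·v_2 = 4.9193.
u_2 = v_2 − 4.9193·e_1 = (0.4000, 0.8000, 3.0000).
‖u_2‖ = 3.1305, so e_2 = (0.1278, 0.2556, 0.9583).
r_{13} = e_1·v_3 = 3.5777; r_{23} = e_2·v_3 = -3.0666.
u_3 = v_3 − 3.5777·e_1 + 3.0666·e_2 = (1.5918, 3.1837, -1.0612).
‖u_3‖ = 3.7143, so e_3 = (0.4286, 0.8571, -0.2857).

Q = [[-0.8944, 0.1278, 0.4286], [0.4472, 0.2556, 0.8571], [0.0000, 0.9583, -0.2857]], R = [[2.2361, 4.9193, 3.5777], [0.0000, 3.1305, -3.0666], [0.0000, 0.0000, 3.7143]]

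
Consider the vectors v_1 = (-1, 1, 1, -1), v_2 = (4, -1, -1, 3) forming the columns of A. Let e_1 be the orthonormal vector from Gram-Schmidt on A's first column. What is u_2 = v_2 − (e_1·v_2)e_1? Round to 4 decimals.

u_2 = (1.7500, 1.2500, 1.2500, 0.7500)

v_1 = (-1, 1, 1, -1); ‖v_1‖ = 2.0000, so e_1 = (-0.5000, 0.5000, 0.5000, -0.5000).
e_1·v_2 = (-0.5000)·4 + 0.5000·(-1) + 0.5000·(-1) + (-0.5000)·3 = -4.5000.
u_2 = v_2 + 4.5000·e_1 = (1.7500, 1.2500, 1.2500, 0.7500).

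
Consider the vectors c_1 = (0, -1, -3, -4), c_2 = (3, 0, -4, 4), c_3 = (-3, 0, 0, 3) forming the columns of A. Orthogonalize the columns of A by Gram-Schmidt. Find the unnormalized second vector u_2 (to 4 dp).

u_2 = (3.0000, -0.1538, -4.4615, 3.3846)

c_1 = (0, -1, -3, -4); ‖c_1‖ = 5.0990, so q_1 = (0.0000, -0.1961, -0.5883, -0.7845).
q_1·c_2 = 0.0000·3 + (-0.1961)·0 + (-0.5883)·(-4) + (-0.7845)·4 = -0.7845.
u_2 = c_2 + 0.7845·q_1 = (3.0000, -0.1538, -4.4615, 3.3846).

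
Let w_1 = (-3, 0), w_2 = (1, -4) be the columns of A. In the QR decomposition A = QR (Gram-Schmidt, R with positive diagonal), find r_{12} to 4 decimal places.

r_{12} = -1.0000

w_1 = (-3, 0); ‖w_1‖ = 3.0000, so e_1 = (-1.0000, 0.0000).
r_{12} = e_1·w_2 = -1.0000.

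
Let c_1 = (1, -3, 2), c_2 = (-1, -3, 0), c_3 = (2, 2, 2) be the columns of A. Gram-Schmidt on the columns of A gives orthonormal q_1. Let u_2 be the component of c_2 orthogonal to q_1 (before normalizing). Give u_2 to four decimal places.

u_2 = (-1.5714, -1.2857, -1.1429)

c_1 = (1, -3, 2); ‖c_1‖ = 3.7417, so q_1 = (0.2673, -0.8018, 0.5345).
q_1·c_2 = 0.2673·(-1) + (-0.8018)·(-3) + 0.5345·0 = 2.1381.
u_2 = c_2 − 2.1381·q_1 = (-1.5714, -1.2857, -1.1429).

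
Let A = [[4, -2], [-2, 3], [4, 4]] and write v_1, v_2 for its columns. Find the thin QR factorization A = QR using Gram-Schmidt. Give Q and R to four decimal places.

q_1 = v_1/‖v_1‖ = (4, -2, 4)/6.0000 = (0.6667, -0.3333, 0.6667).
r_{12} = q_1·v_2 = 0.3333.
u_2 = v_2 − 0.3333·q_1 = (-2.2222, 3.1111, 3.7778).
‖u_2‖ = 5.3748, so q_2 = (-0.4134, 0.5788, 0.7029).

Q = [[0.6667, -0.4134], [-0.3333, 0.5788], [0.6667, 0.7029]], R = [[6.0000, 0.3333], [0.0000, 5.3748]]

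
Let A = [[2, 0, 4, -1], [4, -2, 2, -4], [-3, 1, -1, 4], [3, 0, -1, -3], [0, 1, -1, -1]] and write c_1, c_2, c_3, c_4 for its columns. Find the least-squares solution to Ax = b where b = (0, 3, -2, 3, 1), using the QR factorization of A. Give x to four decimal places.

q_1 = c_1/‖c_1‖ = (2, 4, -3, 3, 0)/6.1644 = (0.3244, 0.6489, -0.4867, 0.4867, 0.0000).
r_{12} = q_1·c_2 = -1.7844.
u_2 = c_2 + 1.7844·q_1 = (0.5789, -0.8421, 0.1316, 0.8684, 1.0000).
‖u_2‖ = 1.6780, so q_2 = (0.3450, -0.5018, 0.0784, 0.5175, 0.5959).
r_{13} = q_1·c_3 = 2.5955; r_{23} = q_2·c_3 = -0.8155.
u_3 = c_3 − 2.5955·q_1 + 0.8155·q_2 = (3.4393, -0.0935, 0.3271, -1.8411, -0.5140).
‖u_3‖ = 3.9494, so q_3 = (0.8708, -0.0237, 0.0828, -0.4662, -0.1301).
r_{14} = q_1·c_4 = -6.3266; r_{24} = q_2·c_4 = -0.1725; r_{34} = q_3·c_4 = 1.0838.
u_4 = c_4 + 6.3266·q_1 + 0.1725·q_2 − 1.0838·q_3 = (0.1684, 0.0443, 0.8448, 0.6735, -0.7561).
‖u_4‖ = 1.3302, so q_4 = (0.1266, 0.0333, 0.6351, 0.5063, -0.5685).
Qᵀb = (4.3800, 0.4862, -1.7653, -0.2198).
Back-substitute: x_4 = -0.2198/1.3302 = -0.1653.
x_3 = (-1.7653 − 1.0838·(-0.1653))/3.9494 = -0.4016.
x_2 = (0.4862 + 0.8155·(-0.4016) + 0.1725·(-0.1653))/1.6780 = 0.0775.
x_1 = (4.3800 + 1.7844·0.0775 − 2.5955·(-0.4016) + 6.3266·(-0.1653))/6.1644 = 0.7325.

x = (0.7325, 0.0775, -0.4016, -0.1653)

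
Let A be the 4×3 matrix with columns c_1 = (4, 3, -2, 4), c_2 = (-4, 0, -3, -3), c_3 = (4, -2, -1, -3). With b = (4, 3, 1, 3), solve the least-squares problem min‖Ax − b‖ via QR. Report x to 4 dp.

e_1 = c_1/‖c_1‖ = (4, 3, -2, 4)/6.7082 = (0.5963, 0.4472, -0.2981, 0.5963).
r_{12} = e_1·c_2 = -3.2796.
u_2 = c_2 + 3.2796·e_1 = (-2.0444, 1.4667, -3.9778, -1.0444).
‖u_2‖ = 4.8212, so e_2 = (-0.4240, 0.3042, -0.8251, -0.2166).
r_{13} = e_1·c_3 = 0.0000; r_{23} = e_2·c_3 = -0.8297.
u_3 = c_3 − 0.0000·e_1 + 0.8297·e_2 = (3.6482, -1.7476, -1.6845, -3.1797).
‖u_3‖ = 5.4140, so e_3 = (0.6738, -0.3228, -0.3111, -0.5873).
Qᵀb = (5.2175, -2.2585, -0.3461).
Back-substitute: x_3 = -0.3461/5.4140 = -0.0639.
x_2 = (-2.2585 + 0.8297·(-0.0639))/4.8212 = -0.4795.
x_1 = (5.2175 + 3.2796·(-0.4795) − 0.0000·(-0.0639))/6.7082 = 0.5434.

x = (0.5434, -0.4795, -0.0639)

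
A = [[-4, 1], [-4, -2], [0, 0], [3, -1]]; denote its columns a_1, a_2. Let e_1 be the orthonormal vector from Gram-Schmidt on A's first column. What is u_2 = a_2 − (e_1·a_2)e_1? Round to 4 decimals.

u_2 = (1.0976, -1.9024, 0.0000, -1.0732)

a_1 = (-4, -4, 0, 3); ‖a_1‖ = 6.4031, so e_1 = (-0.6247, -0.6247, 0.0000, 0.4685).
e_1·a_2 = (-0.6247)·1 + (-0.6247)·(-2) + 0.0000·0 + 0.4685·(-1) = 0.1562.
u_2 = a_2 − 0.1562·e_1 = (1.0976, -1.9024, 0.0000, -1.0732).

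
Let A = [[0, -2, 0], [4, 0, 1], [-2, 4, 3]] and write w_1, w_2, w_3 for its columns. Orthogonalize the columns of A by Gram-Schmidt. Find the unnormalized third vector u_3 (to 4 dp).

u_3 = (1.3333, 0.3333, 0.6667)

e_1 = w_1/‖w_1‖ = (0, 4, -2)/4.4721 = (0.0000, 0.8944, -0.4472).
r_{12} = e_1·w_2 = -1.7889.
u_2 = w_2 + 1.7889·e_1 = (-2.0000, 1.6000, 3.2000).
‖u_2‖ = 4.0988, so e_2 = (-0.4880, 0.3904, 0.7807).
r_{13} = e_1·w_3 = -0.4472; r_{23} = e_2·w_3 = 2.7325.
u_3 = w_3 + 0.4472·e_1 − 2.7325·e_2 = (1.3333, 0.3333, 0.6667).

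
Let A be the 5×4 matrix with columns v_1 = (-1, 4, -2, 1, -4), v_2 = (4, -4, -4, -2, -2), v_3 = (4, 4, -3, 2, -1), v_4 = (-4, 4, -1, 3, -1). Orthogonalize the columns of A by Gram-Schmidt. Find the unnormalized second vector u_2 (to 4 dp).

u_2 = (3.8421, -3.3684, -4.3158, -1.8421, -2.6316)

v_1 = (-1, 4, -2, 1, -4); ‖v_1‖ = 6.1644, so q_1 = (-0.1622, 0.6489, -0.3244, 0.1622, -0.6489).
q_1·v_2 = (-0.1622)·4 + 0.6489·(-4) + (-0.3244)·(-4) + 0.1622·(-2) + (-0.6489)·(-2) = -0.9733.
u_2 = v_2 + 0.9733·q_1 = (3.8421, -3.3684, -4.3158, -1.8421, -2.6316).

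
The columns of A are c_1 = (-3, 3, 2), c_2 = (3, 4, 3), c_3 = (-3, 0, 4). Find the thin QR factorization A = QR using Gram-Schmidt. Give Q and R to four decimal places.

q_1 = c_1/‖c_1‖ = (-3, 3, 2)/4.6904 = (-0.6396, 0.6396, 0.4264).
r_{12} = q_1·c_2 = 1.9188.
u_2 = c_2 − 1.9188·q_1 = (4.2273, 2.7727, 2.1818).
‖u_2‖ = 5.5062, so q_2 = (0.7677, 0.5036, 0.3962).
r_{13} = q_1·c_3 = 3.6244; r_{23} = q_2·c_3 = -0.7182.
u_3 = c_3 − 3.6244·q_1 + 0.7182·q_2 = (-0.1304, -1.9565, 2.7391).
‖u_3‖ = 3.3687, so q_3 = (-0.0387, -0.5808, 0.8131).

Q = [[-0.6396, 0.7677, -0.0387], [0.6396, 0.5036, -0.5808], [0.4264, 0.3962, 0.8131]], R = [[4.6904, 1.9188, 3.6244], [0.0000, 5.5062, -0.7182], [0.0000, 0.0000, 3.3687]]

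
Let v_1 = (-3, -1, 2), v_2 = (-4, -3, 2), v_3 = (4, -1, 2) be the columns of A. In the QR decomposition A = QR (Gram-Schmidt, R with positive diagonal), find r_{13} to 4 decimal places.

r_{13} = -1.8708

v_1 = (-3, -1, 2); ‖v_1‖ = 3.7417, so q_1 = (-0.8018, -0.2673, 0.5345).
r_{13} = q_1·v_3 = -1.8708.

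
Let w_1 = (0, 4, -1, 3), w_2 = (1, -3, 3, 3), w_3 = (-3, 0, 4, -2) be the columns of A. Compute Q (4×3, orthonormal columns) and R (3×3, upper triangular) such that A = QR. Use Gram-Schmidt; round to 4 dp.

Q = [[0.0000, 0.1938, -0.6036], [0.7845, -0.4026, 0.3176], [-0.1961, 0.5368, 0.7068], [0.5883, 0.7157, -0.1879]], R = [[5.0990, -1.1767, -1.9612], [0.0000, 5.1590, 0.1342], [0.0000, 0.0000, 5.0136]]

w_1 = (0, 4, -1, 3); ‖w_1‖ = 5.0990, so q_1 = (0.0000, 0.7845, -0.1961, 0.5883).
q_1·w_2 = 0.0000·1 + 0.7845·(-3) + (-0.1961)·3 + 0.5883·3 = -1.1767.
u_2 = w_2 + 1.1767·q_1 = (1.0000, -2.0769, 2.7692, 3.6923).
‖u_2‖ = 5.1590, so q_2 = (0.1938, -0.4026, 0.5368, 0.7157).
q_1·w_3 = 0.0000·(-3) + 0.7845·0 + (-0.1961)·4 + 0.5883·(-2) = -1.9612; q_2·w_3 = 0.1938·(-3) + (-0.4026)·0 + 0.5368·4 + 0.7157·(-2) = 0.1342.
u_3 = w_3 + 1.9612·q_1 − 0.1342·q_2 = (-3.0260, 1.5925, 3.5434, -0.9422).
‖u_3‖ = 5.0136, so q_3 = (-0.6036, 0.3176, 0.7068, -0.1879).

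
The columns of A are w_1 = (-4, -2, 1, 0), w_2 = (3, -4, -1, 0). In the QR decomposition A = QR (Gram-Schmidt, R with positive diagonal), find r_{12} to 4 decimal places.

e_1 = w_1/‖w_1‖ = (-4, -2, 1, 0)/4.5826 = (-0.8729, -0.4364, 0.2182, 0.0000).
r_{12} = e_1·w_2 = -1.0911.

r_{12} = -1.0911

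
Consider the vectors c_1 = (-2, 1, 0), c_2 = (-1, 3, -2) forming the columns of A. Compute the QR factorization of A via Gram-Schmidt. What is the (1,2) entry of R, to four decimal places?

r_{12} = 2.2361

q_1 = c_1/‖c_1‖ = (-2, 1, 0)/2.2361 = (-0.8944, 0.4472, 0.0000).
r_{12} = q_1·c_2 = 2.2361.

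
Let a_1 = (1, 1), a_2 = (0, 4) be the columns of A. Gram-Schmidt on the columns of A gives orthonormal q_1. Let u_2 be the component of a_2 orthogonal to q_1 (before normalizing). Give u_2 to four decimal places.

u_2 = (-2.0000, 2.0000)

a_1 = (1, 1); ‖a_1‖ = 1.4142, so q_1 = (0.7071, 0.7071).
q_1·a_2 = 0.7071·0 + 0.7071·4 = 2.8284.
u_2 = a_2 − 2.8284·q_1 = (-2.0000, 2.0000).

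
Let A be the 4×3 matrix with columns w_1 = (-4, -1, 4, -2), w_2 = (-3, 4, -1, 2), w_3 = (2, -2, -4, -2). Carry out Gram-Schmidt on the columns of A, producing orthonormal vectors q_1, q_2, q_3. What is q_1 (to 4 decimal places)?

q_1 = w_1/‖w_1‖ = (-4, -1, 4, -2)/6.0828 = (-0.6576, -0.1644, 0.6576, -0.3288).

q_1 = (-0.6576, -0.1644, 0.6576, -0.3288)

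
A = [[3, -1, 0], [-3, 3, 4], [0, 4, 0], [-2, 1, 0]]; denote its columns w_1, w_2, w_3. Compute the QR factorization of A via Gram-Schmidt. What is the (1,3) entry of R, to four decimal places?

r_{13} = -2.5584

e_1 = w_1/‖w_1‖ = (3, -3, 0, -2)/4.6904 = (0.6396, -0.6396, 0.0000, -0.4264).
r_{13} = e_1·w_3 = -2.5584.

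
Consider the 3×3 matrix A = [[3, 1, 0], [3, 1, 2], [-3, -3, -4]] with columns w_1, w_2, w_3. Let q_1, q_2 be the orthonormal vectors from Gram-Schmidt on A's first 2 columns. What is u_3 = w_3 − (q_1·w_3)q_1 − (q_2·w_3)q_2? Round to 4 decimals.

w_1 = (3, 3, -3); ‖w_1‖ = 5.1962, so q_1 = (0.5774, 0.5774, -0.5774).
q_1·w_2 = 0.5774·1 + 0.5774·1 + (-0.5774)·(-3) = 2.8868.
u_2 = w_2 − 2.8868·q_1 = (-0.6667, -0.6667, -1.3333).
‖u_2‖ = 1.6330, so q_2 = (-0.4082, -0.4082, -0.8165).
q_1·w_3 = 0.5774·0 + 0.5774·2 + (-0.5774)·(-4) = 3.4641; q_2·w_3 = (-0.4082)·0 + (-0.4082)·2 + (-0.8165)·(-4) = 2.4495.
u_3 = w_3 − 3.4641·q_1 − 2.4495·q_2 = (-1.0000, 1.0000, 0.0000).

u_3 = (-1.0000, 1.0000, 0.0000)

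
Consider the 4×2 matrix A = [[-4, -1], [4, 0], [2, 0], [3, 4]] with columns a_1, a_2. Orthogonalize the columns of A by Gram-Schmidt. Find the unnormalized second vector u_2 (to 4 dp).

a_1 = (-4, 4, 2, 3); ‖a_1‖ = 6.7082, so q_1 = (-0.5963, 0.5963, 0.2981, 0.4472).
q_1·a_2 = (-0.5963)·(-1) + 0.5963·0 + 0.2981·0 + 0.4472·4 = 2.3851.
u_2 = a_2 − 2.3851·q_1 = (0.4222, -1.4222, -0.7111, 2.9333).

u_2 = (0.4222, -1.4222, -0.7111, 2.9333)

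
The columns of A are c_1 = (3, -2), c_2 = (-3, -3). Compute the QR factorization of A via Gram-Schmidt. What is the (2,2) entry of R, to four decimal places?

r_{22} = 4.1603

c_1 = (3, -2); ‖c_1‖ = 3.6056, so e_1 = (0.8321, -0.5547).
e_1·c_2 = 0.8321·(-3) + (-0.5547)·(-3) = -0.8321.
u_2 = c_2 + 0.8321·e_1 = (-2.3077, -3.4615).
r_{22} = ‖u_2‖ = 4.1603.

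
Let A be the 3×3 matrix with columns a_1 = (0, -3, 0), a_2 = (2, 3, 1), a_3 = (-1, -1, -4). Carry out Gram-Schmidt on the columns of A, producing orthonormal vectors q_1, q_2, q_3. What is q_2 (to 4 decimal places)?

q_2 = (0.8944, 0.0000, 0.4472)

a_1 = (0, -3, 0); ‖a_1‖ = 3.0000, so q_1 = (0.0000, -1.0000, 0.0000).
q_1·a_2 = 0.0000·2 + (-1.0000)·3 + 0.0000·1 = -3.0000.
u_2 = a_2 + 3.0000·q_1 = (2.0000, 0.0000, 1.0000).
‖u_2‖ = 2.2361, so q_2 = (0.8944, 0.0000, 0.4472).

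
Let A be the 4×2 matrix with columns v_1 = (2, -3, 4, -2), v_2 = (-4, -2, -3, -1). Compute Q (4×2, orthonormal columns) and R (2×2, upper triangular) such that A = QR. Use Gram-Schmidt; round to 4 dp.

q_1 = v_1/‖v_1‖ = (2, -3, 4, -2)/5.7446 = (0.3482, -0.5222, 0.6963, -0.3482).
r_{12} = q_1·v_2 = -2.0889.
u_2 = v_2 + 2.0889·q_1 = (-3.2727, -3.0909, -1.5455, -1.7273).
‖u_2‖ = 5.0632, so q_2 = (-0.6464, -0.6105, -0.3052, -0.3411).

Q = [[0.3482, -0.6464], [-0.5222, -0.6105], [0.6963, -0.3052], [-0.3482, -0.3411]], R = [[5.7446, -2.0889], [0.0000, 5.0632]]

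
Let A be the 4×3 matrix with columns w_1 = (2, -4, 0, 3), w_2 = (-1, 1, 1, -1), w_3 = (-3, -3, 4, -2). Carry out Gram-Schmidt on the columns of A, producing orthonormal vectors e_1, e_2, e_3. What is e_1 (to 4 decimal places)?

w_1 = (2, -4, 0, 3); ‖w_1‖ = 5.3852, so e_1 = (0.3714, -0.7428, 0.0000, 0.5571).

e_1 = (0.3714, -0.7428, 0.0000, 0.5571)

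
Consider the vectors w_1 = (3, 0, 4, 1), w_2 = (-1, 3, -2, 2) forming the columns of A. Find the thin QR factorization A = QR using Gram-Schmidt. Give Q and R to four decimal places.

Q = [[0.5883, 0.0100], [0.0000, 0.7776], [0.7845, -0.1595], [0.1961, 0.6081]], R = [[5.0990, -1.7650], [0.0000, 3.8581]]

w_1 = (3, 0, 4, 1); ‖w_1‖ = 5.0990, so e_1 = (0.5883, 0.0000, 0.7845, 0.1961).
e_1·w_2 = 0.5883·(-1) + 0.0000·3 + 0.7845·(-2) + 0.1961·2 = -1.7650.
u_2 = w_2 + 1.7650·e_1 = (0.0385, 3.0000, -0.6154, 2.3462).
‖u_2‖ = 3.8581, so e_2 = (0.0100, 0.7776, -0.1595, 0.6081).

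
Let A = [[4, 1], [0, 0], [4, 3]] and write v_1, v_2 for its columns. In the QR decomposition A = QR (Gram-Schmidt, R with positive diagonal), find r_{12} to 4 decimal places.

e_1 = v_1/‖v_1‖ = (4, 0, 4)/5.6569 = (0.7071, 0.0000, 0.7071).
r_{12} = e_1·v_2 = 2.8284.

r_{12} = 2.8284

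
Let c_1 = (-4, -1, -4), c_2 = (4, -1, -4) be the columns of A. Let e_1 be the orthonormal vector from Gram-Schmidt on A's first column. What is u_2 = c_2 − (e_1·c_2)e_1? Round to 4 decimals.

u_2 = (4.1212, -0.9697, -3.8788)

c_1 = (-4, -1, -4); ‖c_1‖ = 5.7446, so e_1 = (-0.6963, -0.1741, -0.6963).
e_1·c_2 = (-0.6963)·4 + (-0.1741)·(-1) + (-0.6963)·(-4) = 0.1741.
u_2 = c_2 − 0.1741·e_1 = (4.1212, -0.9697, -3.8788).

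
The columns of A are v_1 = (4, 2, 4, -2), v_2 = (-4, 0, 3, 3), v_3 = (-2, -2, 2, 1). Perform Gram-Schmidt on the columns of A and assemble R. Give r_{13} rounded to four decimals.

v_1 = (4, 2, 4, -2); ‖v_1‖ = 6.3246, so e_1 = (0.6325, 0.3162, 0.6325, -0.3162).
r_{13} = e_1·v_3 = -0.9487.

r_{13} = -0.9487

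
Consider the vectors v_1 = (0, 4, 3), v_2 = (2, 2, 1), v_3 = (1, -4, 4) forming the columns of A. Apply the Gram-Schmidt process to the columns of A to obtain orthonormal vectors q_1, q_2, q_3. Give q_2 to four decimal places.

q_2 = (0.9806, 0.1177, -0.1569)

v_1 = (0, 4, 3); ‖v_1‖ = 5.0000, so q_1 = (0.0000, 0.8000, 0.6000).
q_1·v_2 = 0.0000·2 + 0.8000·2 + 0.6000·1 = 2.2000.
u_2 = v_2 − 2.2000·q_1 = (2.0000, 0.2400, -0.3200).
‖u_2‖ = 2.0396, so q_2 = (0.9806, 0.1177, -0.1569).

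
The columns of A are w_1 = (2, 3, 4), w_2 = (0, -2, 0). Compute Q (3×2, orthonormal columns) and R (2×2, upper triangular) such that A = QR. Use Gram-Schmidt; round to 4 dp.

Q = [[0.3714, 0.2491], [0.5571, -0.8305], [0.7428, 0.4983]], R = [[5.3852, -1.1142], [0.0000, 1.6609]]

e_1 = w_1/‖w_1‖ = (2, 3, 4)/5.3852 = (0.3714, 0.5571, 0.7428).
r_{12} = e_1·w_2 = -1.1142.
u_2 = w_2 + 1.1142·e_1 = (0.4138, -1.3793, 0.8276).
‖u_2‖ = 1.6609, so e_2 = (0.2491, -0.8305, 0.4983).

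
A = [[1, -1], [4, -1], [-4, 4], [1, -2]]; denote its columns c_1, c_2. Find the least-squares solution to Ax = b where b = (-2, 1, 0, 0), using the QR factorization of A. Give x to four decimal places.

c_1 = (1, 4, -4, 1); ‖c_1‖ = 5.8310, so e_1 = (0.1715, 0.6860, -0.6860, 0.1715).
e_1·c_2 = 0.1715·(-1) + 0.6860·(-1) + (-0.6860)·4 + 0.1715·(-2) = -3.9445.
u_2 = c_2 + 3.9445·e_1 = (-0.3235, 1.7059, 1.2941, -1.3235).
‖u_2‖ = 2.5379, so e_2 = (-0.1275, 0.6722, 0.5099, -0.5215).
Qᵀb = (0.3430, 0.9271).
Back-substitute: x_2 = 0.9271/2.5379 = 0.3653.
x_1 = (0.3430 + 3.9445·0.3653)/5.8310 = 0.3059.

x = (0.3059, 0.3653)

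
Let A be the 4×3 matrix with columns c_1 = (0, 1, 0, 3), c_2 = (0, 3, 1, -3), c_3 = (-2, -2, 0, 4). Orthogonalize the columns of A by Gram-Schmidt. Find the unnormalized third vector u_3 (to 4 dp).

c_1 = (0, 1, 0, 3); ‖c_1‖ = 3.1623, so e_1 = (0.0000, 0.3162, 0.0000, 0.9487).
e_1·c_2 = 0.0000·0 + 0.3162·3 + 0.0000·1 + 0.9487·(-3) = -1.8974.
u_2 = c_2 + 1.8974·e_1 = (0.0000, 3.6000, 1.0000, -1.2000).
‖u_2‖ = 3.9243, so e_2 = (0.0000, 0.9174, 0.2548, -0.3058).
e_1·c_3 = 0.0000·(-2) + 0.3162·(-2) + 0.0000·0 + 0.9487·4 = 3.1623; e_2·c_3 = 0.0000·(-2) + 0.9174·(-2) + 0.2548·0 + (-0.3058)·4 = -3.0579.
u_3 = c_3 − 3.1623·e_1 + 3.0579·e_2 = (-2.0000, -0.1948, 0.7792, 0.0649).

u_3 = (-2.0000, -0.1948, 0.7792, 0.0649)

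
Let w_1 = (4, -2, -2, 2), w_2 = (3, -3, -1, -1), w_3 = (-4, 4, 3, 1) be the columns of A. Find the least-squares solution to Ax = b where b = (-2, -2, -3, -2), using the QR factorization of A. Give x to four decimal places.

w_1 = (4, -2, -2, 2); ‖w_1‖ = 5.2915, so q_1 = (0.7559, -0.3780, -0.3780, 0.3780).
q_1·w_2 = 0.7559·3 + (-0.3780)·(-3) + (-0.3780)·(-1) + 0.3780·(-1) = 3.4017.
u_2 = w_2 − 3.4017·q_1 = (0.4286, -1.7143, 0.2857, -2.2857).
‖u_2‖ = 2.9032, so q_2 = (0.1476, -0.5905, 0.0984, -0.7873).
q_1·w_3 = 0.7559·(-4) + (-0.3780)·4 + (-0.3780)·3 + 0.3780·1 = -5.2915; q_2·w_3 = 0.1476·(-4) + (-0.5905)·4 + 0.0984·3 + (-0.7873)·1 = -3.4445.
u_3 = w_3 + 5.2915·q_1 + 3.4445·q_2 = (0.5085, -0.0339, 1.3390, 0.2881).
‖u_3‖ = 1.4614, so q_3 = (0.3479, -0.0232, 0.9163, 0.1972).
Qᵀb = (-0.3780, 2.1651, -3.7926).
Back-substitute: x_3 = -3.7926/1.4614 = -2.5952.
x_2 = (2.1651 + 3.4445·(-2.5952))/2.9032 = -2.3333.
x_1 = (-0.3780 − 3.4017·(-2.3333) + 5.2915·(-2.5952))/5.2915 = -1.1667.

x = (-1.1667, -2.3333, -2.5952)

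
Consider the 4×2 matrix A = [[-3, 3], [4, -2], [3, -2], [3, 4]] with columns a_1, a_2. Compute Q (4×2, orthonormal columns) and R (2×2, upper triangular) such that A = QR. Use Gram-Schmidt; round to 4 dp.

q_1 = a_1/‖a_1‖ = (-3, 4, 3, 3)/6.5574 = (-0.4575, 0.6100, 0.4575, 0.4575).
r_{12} = q_1·a_2 = -1.6775.
u_2 = a_2 + 1.6775·q_1 = (2.2326, -0.9767, -1.2326, 4.7674).
‖u_2‖ = 5.4942, so q_2 = (0.4063, -0.1778, -0.2243, 0.8677).

Q = [[-0.4575, 0.4063], [0.6100, -0.1778], [0.4575, -0.2243], [0.4575, 0.8677]], R = [[6.5574, -1.6775], [0.0000, 5.4942]]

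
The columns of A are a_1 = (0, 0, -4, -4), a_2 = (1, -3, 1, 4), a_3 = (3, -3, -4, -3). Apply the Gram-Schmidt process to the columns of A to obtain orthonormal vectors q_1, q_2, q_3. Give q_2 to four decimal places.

q_2 = (0.2626, -0.7878, -0.3939, 0.3939)

q_1 = a_1/‖a_1‖ = (0, 0, -4, -4)/5.6569 = (0.0000, 0.0000, -0.7071, -0.7071).
r_{12} = q_1·a_2 = -3.5355.
u_2 = a_2 + 3.5355·q_1 = (1.0000, -3.0000, -1.5000, 1.5000).
‖u_2‖ = 3.8079, so q_2 = (0.2626, -0.7878, -0.3939, 0.3939).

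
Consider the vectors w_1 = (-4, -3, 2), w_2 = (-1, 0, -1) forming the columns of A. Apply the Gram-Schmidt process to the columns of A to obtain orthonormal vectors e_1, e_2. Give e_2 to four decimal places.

e_2 = (-0.5307, 0.1516, -0.8339)

e_1 = w_1/‖w_1‖ = (-4, -3, 2)/5.3852 = (-0.7428, -0.5571, 0.3714).
r_{12} = e_1·w_2 = 0.3714.
u_2 = w_2 − 0.3714·e_1 = (-0.7241, 0.2069, -1.1379).
‖u_2‖ = 1.3646, so e_2 = (-0.5307, 0.1516, -0.8339).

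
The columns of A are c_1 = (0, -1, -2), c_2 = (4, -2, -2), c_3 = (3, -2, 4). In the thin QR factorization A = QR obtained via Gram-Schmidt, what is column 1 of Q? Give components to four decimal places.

e_1 = (0.0000, -0.4472, -0.8944)

c_1 = (0, -1, -2); ‖c_1‖ = 2.2361, so e_1 = (0.0000, -0.4472, -0.8944).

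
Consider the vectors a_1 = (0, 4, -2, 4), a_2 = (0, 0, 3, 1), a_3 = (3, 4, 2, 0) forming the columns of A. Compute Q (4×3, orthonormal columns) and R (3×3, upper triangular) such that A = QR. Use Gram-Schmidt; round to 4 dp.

Q = [[0.0000, 0.0000, 0.6625], [0.6667, 0.0707, 0.5558], [-0.3333, 0.9187, 0.1588], [0.6667, 0.3887, -0.4764]], R = [[6.0000, -0.3333, 2.0000], [0.0000, 3.1447, 2.1200], [0.0000, 0.0000, 4.5283]]

a_1 = (0, 4, -2, 4); ‖a_1‖ = 6.0000, so q_1 = (0.0000, 0.6667, -0.3333, 0.6667).
q_1·a_2 = 0.0000·0 + 0.6667·0 + (-0.3333)·3 + 0.6667·1 = -0.3333.
u_2 = a_2 + 0.3333·q_1 = (0.0000, 0.2222, 2.8889, 1.2222).
‖u_2‖ = 3.1447, so q_2 = (0.0000, 0.0707, 0.9187, 0.3887).
q_1·a_3 = 0.0000·3 + 0.6667·4 + (-0.3333)·2 + 0.6667·0 = 2.0000; q_2·a_3 = 0.0000·3 + 0.0707·4 + 0.9187·2 + 0.3887·0 = 2.1200.
u_3 = a_3 − 2.0000·q_1 − 2.1200·q_2 = (3.0000, 2.5169, 0.7191, -2.1573).
‖u_3‖ = 4.5283, so q_3 = (0.6625, 0.5558, 0.1588, -0.4764).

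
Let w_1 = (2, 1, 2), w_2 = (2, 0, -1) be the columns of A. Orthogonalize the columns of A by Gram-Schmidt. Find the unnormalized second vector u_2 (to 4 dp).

u_2 = (1.5556, -0.2222, -1.4444)

w_1 = (2, 1, 2); ‖w_1‖ = 3.0000, so e_1 = (0.6667, 0.3333, 0.6667).
e_1·w_2 = 0.6667·2 + 0.3333·0 + 0.6667·(-1) = 0.6667.
u_2 = w_2 − 0.6667·e_1 = (1.5556, -0.2222, -1.4444).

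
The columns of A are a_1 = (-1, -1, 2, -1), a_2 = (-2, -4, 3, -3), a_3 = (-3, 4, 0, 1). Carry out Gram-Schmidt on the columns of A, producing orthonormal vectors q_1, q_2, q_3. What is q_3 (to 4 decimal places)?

q_3 = (-0.8705, 0.2694, -0.3800, -0.1589)

a_1 = (-1, -1, 2, -1); ‖a_1‖ = 2.6458, so q_1 = (-0.3780, -0.3780, 0.7559, -0.3780).
q_1·a_2 = (-0.3780)·(-2) + (-0.3780)·(-4) + 0.7559·3 + (-0.3780)·(-3) = 5.6695.
u_2 = a_2 − 5.6695·q_1 = (0.1429, -1.8571, -1.2857, -0.8571).
‖u_2‖ = 2.4202, so q_2 = (0.0590, -0.7674, -0.5313, -0.3542).
q_1·a_3 = (-0.3780)·(-3) + (-0.3780)·4 + 0.7559·0 + (-0.3780)·1 = -0.7559; q_2·a_3 = 0.0590·(-3) + (-0.7674)·4 + (-0.5313)·0 + (-0.3542)·1 = -3.6007.
u_3 = a_3 + 0.7559·q_1 + 3.6007·q_2 = (-3.0732, 0.9512, -1.3415, -0.5610).
‖u_3‖ = 3.5304, so q_3 = (-0.8705, 0.2694, -0.3800, -0.1589).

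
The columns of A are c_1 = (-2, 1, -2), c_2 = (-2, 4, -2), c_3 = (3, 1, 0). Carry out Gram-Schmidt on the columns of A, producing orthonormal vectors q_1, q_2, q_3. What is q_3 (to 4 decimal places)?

c_1 = (-2, 1, -2); ‖c_1‖ = 3.0000, so q_1 = (-0.6667, 0.3333, -0.6667).
q_1·c_2 = (-0.6667)·(-2) + 0.3333·4 + (-0.6667)·(-2) = 4.0000.
u_2 = c_2 − 4.0000·q_1 = (0.6667, 2.6667, 0.6667).
‖u_2‖ = 2.8284, so q_2 = (0.2357, 0.9428, 0.2357).
q_1·c_3 = (-0.6667)·3 + 0.3333·1 + (-0.6667)·0 = -1.6667; q_2·c_3 = 0.2357·3 + 0.9428·1 + 0.2357·0 = 1.6499.
u_3 = c_3 + 1.6667·q_1 − 1.6499·q_2 = (1.5000, 0.0000, -1.5000).
‖u_3‖ = 2.1213, so q_3 = (0.7071, 0.0000, -0.7071).

q_3 = (0.7071, 0.0000, -0.7071)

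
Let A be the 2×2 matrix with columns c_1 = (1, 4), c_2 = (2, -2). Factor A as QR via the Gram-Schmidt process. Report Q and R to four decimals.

e_1 = c_1/‖c_1‖ = (1, 4)/4.1231 = (0.2425, 0.9701).
r_{12} = e_1·c_2 = -1.4552.
u_2 = c_2 + 1.4552·e_1 = (2.3529, -0.5882).
‖u_2‖ = 2.4254, so e_2 = (0.9701, -0.2425).

Q = [[0.2425, 0.9701], [0.9701, -0.2425]], R = [[4.1231, -1.4552], [0.0000, 2.4254]]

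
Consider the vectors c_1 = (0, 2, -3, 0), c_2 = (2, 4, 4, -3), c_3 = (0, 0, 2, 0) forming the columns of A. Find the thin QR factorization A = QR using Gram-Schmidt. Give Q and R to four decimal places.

c_1 = (0, 2, -3, 0); ‖c_1‖ = 3.6056, so q_1 = (0.0000, 0.5547, -0.8321, 0.0000).
q_1·c_2 = 0.0000·2 + 0.5547·4 + (-0.8321)·4 + 0.0000·(-3) = -1.1094.
u_2 = c_2 + 1.1094·q_1 = (2.0000, 4.6154, 3.0769, -3.0000).
‖u_2‖ = 6.6158, so q_2 = (0.3023, 0.6976, 0.4651, -0.4535).
q_1·c_3 = 0.0000·0 + 0.5547·0 + (-0.8321)·2 + 0.0000·0 = -1.6641; q_2·c_3 = 0.3023·0 + 0.6976·0 + 0.4651·2 + (-0.4535)·0 = 0.9302.
u_3 = c_3 + 1.6641·q_1 − 0.9302·q_2 = (-0.2812, 0.2742, 0.1828, 0.4218).
‖u_3‖ = 0.6046, so q_3 = (-0.4651, 0.4535, 0.3023, 0.6976).

Q = [[0.0000, 0.3023, -0.4651], [0.5547, 0.6976, 0.4535], [-0.8321, 0.4651, 0.3023], [0.0000, -0.4535, 0.6976]], R = [[3.6056, -1.1094, -1.6641], [0.0000, 6.6158, 0.9302], [0.0000, 0.0000, 0.6046]]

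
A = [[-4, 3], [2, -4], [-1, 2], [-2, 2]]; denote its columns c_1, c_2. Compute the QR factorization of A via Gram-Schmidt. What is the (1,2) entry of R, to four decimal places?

r_{12} = -5.2000

c_1 = (-4, 2, -1, -2); ‖c_1‖ = 5.0000, so q_1 = (-0.8000, 0.4000, -0.2000, -0.4000).
r_{12} = q_1·c_2 = -5.2000.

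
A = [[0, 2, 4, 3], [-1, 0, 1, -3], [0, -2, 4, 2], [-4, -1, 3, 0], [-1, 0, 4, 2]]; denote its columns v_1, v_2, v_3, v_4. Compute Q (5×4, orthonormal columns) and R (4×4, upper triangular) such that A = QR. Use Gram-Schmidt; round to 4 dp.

Q = [[0.0000, 0.7022, 0.5885, 0.0698], [-0.2357, 0.0780, 0.0053, -0.9684], [0.0000, -0.7022, 0.6478, -0.0456], [-0.9428, -0.0390, -0.1186, 0.2309], [-0.2357, 0.0780, 0.4689, 0.0447]], R = [[4.2426, 0.9428, -4.0069, 0.2357], [0.0000, 2.8480, 0.2731, 0.6242], [0.0000, 0.0000, 6.4707, 3.9832], [0.0000, 0.0000, 0.0000, 3.1127]]

q_1 = v_1/‖v_1‖ = (0, -1, 0, -4, -1)/4.2426 = (0.0000, -0.2357, 0.0000, -0.9428, -0.2357).
r_{12} = q_1·v_2 = 0.9428.
u_2 = v_2 − 0.9428·q_1 = (2.0000, 0.2222, -2.0000, -0.1111, 0.2222).
‖u_2‖ = 2.8480, so q_2 = (0.7022, 0.0780, -0.7022, -0.0390, 0.0780).
r_{13} = q_1·v_3 = -4.0069; r_{23} = q_2·v_3 = 0.2731.
u_3 = v_3 + 4.0069·q_1 − 0.2731·q_2 = (3.8082, 0.0342, 4.1918, -0.7671, 3.0342).
‖u_3‖ = 6.4707, so q_3 = (0.5885, 0.0053, 0.6478, -0.1186, 0.4689).
r_{14} = q_1·v_4 = 0.2357; r_{24} = q_2·v_4 = 0.6242; r_{34} = q_3·v_4 = 3.9832.
u_4 = v_4 − 0.2357·q_1 − 0.6242·q_2 − 3.9832·q_3 = (0.2174, -3.0142, -0.1420, 0.7188, 0.1390).
‖u_4‖ = 3.1127, so q_4 = (0.0698, -0.9684, -0.0456, 0.2309, 0.0447).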